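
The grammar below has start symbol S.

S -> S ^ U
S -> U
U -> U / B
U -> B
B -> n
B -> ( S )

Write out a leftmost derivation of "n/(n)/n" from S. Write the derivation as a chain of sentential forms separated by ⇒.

S ⇒ U ⇒ U/B ⇒ U/B/B ⇒ B/B/B ⇒ n/B/B ⇒ n/(S)/B ⇒ n/(U)/B ⇒ n/(B)/B ⇒ n/(n)/B ⇒ n/(n)/n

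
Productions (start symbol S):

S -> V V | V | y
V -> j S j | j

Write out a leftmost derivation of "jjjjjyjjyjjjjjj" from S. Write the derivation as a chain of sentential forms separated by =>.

S => VV => jSjV => jVVjV => jjSjVjV => jjVVjVjV => jjjVjVjV => jjjjSjjVjV => jjjjVVjjVjV => jjjjjSjVjjVjV => jjjjjyjVjjVjV => jjjjjyjjSjjjVjV => jjjjjyjjyjjjVjV => jjjjjyjjyjjjjjV => jjjjjyjjyjjjjjj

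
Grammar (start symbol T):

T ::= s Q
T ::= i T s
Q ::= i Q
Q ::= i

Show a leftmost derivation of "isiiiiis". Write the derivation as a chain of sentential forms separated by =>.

T => iTs   [T ::= i T s]
iTs => isQs   [T ::= s Q]
isQs => isiQs   [Q ::= i Q]
isiQs => isiiQs   [Q ::= i Q]
isiiQs => isiiiQs   [Q ::= i Q]
isiiiQs => isiiiiQs   [Q ::= i Q]
isiiiiQs => isiiiiis   [Q ::= i]

T => iTs => isQs => isiQs => isiiQs => isiiiQs => isiiiiQs => isiiiiis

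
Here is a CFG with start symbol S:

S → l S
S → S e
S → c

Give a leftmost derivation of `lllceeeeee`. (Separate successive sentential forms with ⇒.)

S ⇒ Se ⇒ See ⇒ Seee ⇒ Seeee ⇒ lSeeee ⇒ lSeeeee ⇒ llSeeeee ⇒ lllSeeeee ⇒ lllSeeeeee ⇒ lllceeeeee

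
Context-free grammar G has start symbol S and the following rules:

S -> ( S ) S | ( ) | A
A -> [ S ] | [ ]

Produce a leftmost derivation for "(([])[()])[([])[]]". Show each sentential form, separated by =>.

S => (S)S => ((S)S)S => ((A)S)S => (([])S)S => (([])A)S => (([])[S])S => (([])[()])S => (([])[()])A => (([])[()])[S] => (([])[()])[(S)S] => (([])[()])[(A)S] => (([])[()])[([])S] => (([])[()])[([])A] => (([])[()])[([])[]]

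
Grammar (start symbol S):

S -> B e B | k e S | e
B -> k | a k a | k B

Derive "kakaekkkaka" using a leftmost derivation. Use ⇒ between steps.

S ⇒ BeB ⇒ kBeB ⇒ kakaeB ⇒ kakaekB ⇒ kakaekkB ⇒ kakaekkkB ⇒ kakaekkkaka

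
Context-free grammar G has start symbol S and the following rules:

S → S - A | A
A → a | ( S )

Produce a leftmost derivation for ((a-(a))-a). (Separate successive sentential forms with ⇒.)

S ⇒ A ⇒ (S) ⇒ (S-A) ⇒ (A-A) ⇒ ((S)-A) ⇒ ((S-A)-A) ⇒ ((A-A)-A) ⇒ ((a-A)-A) ⇒ ((a-(S))-A) ⇒ ((a-(A))-A) ⇒ ((a-(a))-A) ⇒ ((a-(a))-a)

S ⇒ A   [S → A]
A ⇒ (S)   [A → ( S )]
(S) ⇒ (S-A)   [S → S - A]
(S-A) ⇒ (A-A)   [S → A]
(A-A) ⇒ ((S)-A)   [A → ( S )]
((S)-A) ⇒ ((S-A)-A)   [S → S - A]
((S-A)-A) ⇒ ((A-A)-A)   [S → A]
((A-A)-A) ⇒ ((a-A)-A)   [A → a]
((a-A)-A) ⇒ ((a-(S))-A)   [A → ( S )]
((a-(S))-A) ⇒ ((a-(A))-A)   [S → A]
((a-(A))-A) ⇒ ((a-(a))-A)   [A → a]
((a-(a))-A) ⇒ ((a-(a))-a)   [A → a]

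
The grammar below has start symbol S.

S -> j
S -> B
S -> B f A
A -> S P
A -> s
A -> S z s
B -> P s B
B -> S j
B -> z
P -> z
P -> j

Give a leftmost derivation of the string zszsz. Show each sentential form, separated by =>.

S => B => PsB => zsB => zsPsB => zszsB => zszsz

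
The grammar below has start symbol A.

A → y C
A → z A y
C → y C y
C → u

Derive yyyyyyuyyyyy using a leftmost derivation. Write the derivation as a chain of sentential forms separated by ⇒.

A⇒yC⇒yyCy⇒yyyCyy⇒yyyyCyyy⇒yyyyyCyyyy⇒yyyyyyCyyyyy⇒yyyyyyuyyyyy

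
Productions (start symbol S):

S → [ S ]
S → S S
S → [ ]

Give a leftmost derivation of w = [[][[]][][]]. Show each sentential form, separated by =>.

S => [S] => [SS] => [[]S] => [[]SS] => [[]SSS] => [[][S]SS] => [[][[]]SS] => [[][[]][]S] => [[][[]][][]]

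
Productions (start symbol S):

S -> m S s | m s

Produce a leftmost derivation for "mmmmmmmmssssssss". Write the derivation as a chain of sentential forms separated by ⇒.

S ⇒ mSs ⇒ mmSss ⇒ mmmSsss ⇒ mmmmSssss ⇒ mmmmmSsssss ⇒ mmmmmmSssssss ⇒ mmmmmmmSsssssss ⇒ mmmmmmmmssssssss

S ⇒ mSs   [S -> m S s]
mSs ⇒ mmSss   [S -> m S s]
mmSss ⇒ mmmSsss   [S -> m S s]
mmmSsss ⇒ mmmmSssss   [S -> m S s]
mmmmSssss ⇒ mmmmmSsssss   [S -> m S s]
mmmmmSsssss ⇒ mmmmmmSssssss   [S -> m S s]
mmmmmmSssssss ⇒ mmmmmmmSsssssss   [S -> m S s]
mmmmmmmSsssssss ⇒ mmmmmmmmssssssss   [S -> m s]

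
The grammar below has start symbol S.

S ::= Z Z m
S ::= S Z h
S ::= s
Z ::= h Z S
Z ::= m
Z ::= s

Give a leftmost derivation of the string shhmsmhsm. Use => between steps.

S => ZZm   [S ::= Z Z m]
ZZm => sZm   [Z ::= s]
sZm => shZSm   [Z ::= h Z S]
shZSm => shhZSSm   [Z ::= h Z S]
shhZSSm => shhmSSm   [Z ::= m]
shhmSSm => shhmSZhSm   [S ::= S Z h]
shhmSZhSm => shhmsZhSm   [S ::= s]
shhmsZhSm => shhmsmhSm   [Z ::= m]
shhmsmhSm => shhmsmhsm   [S ::= s]

S => ZZm => sZm => shZSm => shhZSSm => shhmSSm => shhmSZhSm => shhmsZhSm => shhmsmhSm => shhmsmhsm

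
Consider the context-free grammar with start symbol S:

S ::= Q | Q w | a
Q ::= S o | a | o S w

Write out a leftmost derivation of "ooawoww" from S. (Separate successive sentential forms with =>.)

S => Qw   [S ::= Q w]
Qw => oSww   [Q ::= o S w]
oSww => oQww   [S ::= Q]
oQww => oSoww   [Q ::= S o]
oSoww => oQoww   [S ::= Q]
oQoww => ooSwoww   [Q ::= o S w]
ooSwoww => ooQwoww   [S ::= Q]
ooQwoww => ooawoww   [Q ::= a]

S=>Qw=>oSww=>oQww=>oSoww=>oQoww=>ooSwoww=>ooQwoww=>ooawoww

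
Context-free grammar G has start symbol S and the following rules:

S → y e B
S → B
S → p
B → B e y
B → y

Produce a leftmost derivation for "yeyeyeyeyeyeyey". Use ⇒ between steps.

S ⇒ yeB   [S → y e B]
yeB ⇒ yeBey   [B → B e y]
yeBey ⇒ yeBeyey   [B → B e y]
yeBeyey ⇒ yeBeyeyey   [B → B e y]
yeBeyeyey ⇒ yeBeyeyeyey   [B → B e y]
yeBeyeyeyey ⇒ yeBeyeyeyeyey   [B → B e y]
yeBeyeyeyeyey ⇒ yeBeyeyeyeyeyey   [B → B e y]
yeBeyeyeyeyeyey ⇒ yeyeyeyeyeyeyey   [B → y]

S⇒yeB⇒yeBey⇒yeBeyey⇒yeBeyeyey⇒yeBeyeyeyey⇒yeBeyeyeyeyey⇒yeBeyeyeyeyeyey⇒yeyeyeyeyeyeyey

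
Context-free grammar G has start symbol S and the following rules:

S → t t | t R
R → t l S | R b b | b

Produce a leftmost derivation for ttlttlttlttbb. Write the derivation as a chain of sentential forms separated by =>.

S => tR => tRbb => ttlSbb => ttltRbb => ttlttlSbb => ttlttltRbb => ttlttlttlSbb => ttlttlttlttbb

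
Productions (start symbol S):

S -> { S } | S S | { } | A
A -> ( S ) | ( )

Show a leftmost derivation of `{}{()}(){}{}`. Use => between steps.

S => SS => SSS => SSSS => {}SSS => {}{S}SS => {}{A}SS => {}{()}SS => {}{()}AS => {}{()}()S => {}{()}()SS => {}{()}(){}S => {}{()}(){}{}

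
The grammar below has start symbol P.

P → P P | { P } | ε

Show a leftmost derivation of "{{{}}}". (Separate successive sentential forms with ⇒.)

P ⇒ {P} ⇒ {PP} ⇒ {PPP} ⇒ {{P}PP} ⇒ {{PP}PP} ⇒ {{{P}P}PP} ⇒ {{{}P}PP} ⇒ {{{}}PP} ⇒ {{{}}P} ⇒ {{{}}}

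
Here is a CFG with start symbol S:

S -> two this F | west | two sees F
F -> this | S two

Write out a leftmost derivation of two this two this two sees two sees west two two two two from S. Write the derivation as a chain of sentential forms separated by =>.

S => two this F => two this S two => two this two this F two => two this two this S two two => two this two this two sees F two two => two this two this two sees S two two two => two this two this two sees two sees F two two two => two this two this two sees two sees S two two two two => two this two this two sees two sees west two two two two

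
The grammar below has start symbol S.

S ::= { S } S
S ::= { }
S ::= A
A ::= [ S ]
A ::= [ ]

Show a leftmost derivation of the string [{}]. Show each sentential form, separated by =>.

S => A => [S] => [{}]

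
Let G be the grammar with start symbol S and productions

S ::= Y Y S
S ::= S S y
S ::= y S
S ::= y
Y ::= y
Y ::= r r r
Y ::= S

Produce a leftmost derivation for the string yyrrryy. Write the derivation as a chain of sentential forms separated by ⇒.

S ⇒ YYS ⇒ SYS ⇒ yYS ⇒ ySS ⇒ yYYSS ⇒ yyYSS ⇒ yyrrrSS ⇒ yyrrryS ⇒ yyrrryy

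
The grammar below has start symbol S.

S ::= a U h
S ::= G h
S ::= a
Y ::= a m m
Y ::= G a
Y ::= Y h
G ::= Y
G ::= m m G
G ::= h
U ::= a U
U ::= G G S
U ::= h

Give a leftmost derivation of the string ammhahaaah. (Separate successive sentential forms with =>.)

S => aUh => aGGSh => aYGSh => aGaGSh => ammGaGSh => ammhaGSh => ammhaYSh => ammhaGaSh => ammhaYaSh => ammhaGaaSh => ammhahaaSh => ammhahaaah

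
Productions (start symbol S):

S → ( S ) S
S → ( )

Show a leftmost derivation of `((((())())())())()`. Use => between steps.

S=>(S)S=>((S)S)S=>(((S)S)S)S=>((((S)S)S)S)S=>((((())S)S)S)S=>((((())())S)S)S=>((((())())())S)S=>((((())())())())S=>((((())())())())()

S => (S)S   [S → ( S ) S]
(S)S => ((S)S)S   [S → ( S ) S]
((S)S)S => (((S)S)S)S   [S → ( S ) S]
(((S)S)S)S => ((((S)S)S)S)S   [S → ( S ) S]
((((S)S)S)S)S => ((((())S)S)S)S   [S → ( )]
((((())S)S)S)S => ((((())())S)S)S   [S → ( )]
((((())())S)S)S => ((((())())())S)S   [S → ( )]
((((())())())S)S => ((((())())())())S   [S → ( )]
((((())())())())S => ((((())())())())()   [S → ( )]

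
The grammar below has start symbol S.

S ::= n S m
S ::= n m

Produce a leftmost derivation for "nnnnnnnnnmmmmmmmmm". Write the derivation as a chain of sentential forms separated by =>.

S => nSm   [S ::= n S m]
nSm => nnSmm   [S ::= n S m]
nnSmm => nnnSmmm   [S ::= n S m]
nnnSmmm => nnnnSmmmm   [S ::= n S m]
nnnnSmmmm => nnnnnSmmmmm   [S ::= n S m]
nnnnnSmmmmm => nnnnnnSmmmmmm   [S ::= n S m]
nnnnnnSmmmmmm => nnnnnnnSmmmmmmm   [S ::= n S m]
nnnnnnnSmmmmmmm => nnnnnnnnSmmmmmmmm   [S ::= n S m]
nnnnnnnnSmmmmmmmm => nnnnnnnnnmmmmmmmmm   [S ::= n m]

S=>nSm=>nnSmm=>nnnSmmm=>nnnnSmmmm=>nnnnnSmmmmm=>nnnnnnSmmmmmm=>nnnnnnnSmmmmmmm=>nnnnnnnnSmmmmmmmm=>nnnnnnnnnmmmmmmmmm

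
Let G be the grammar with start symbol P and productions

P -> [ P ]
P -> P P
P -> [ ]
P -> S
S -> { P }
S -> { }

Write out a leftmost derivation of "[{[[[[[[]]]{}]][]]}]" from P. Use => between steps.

P => [P]   [P -> [ P ]]
[P] => [S]   [P -> S]
[S] => [{P}]   [S -> { P }]
[{P}] => [{[P]}]   [P -> [ P ]]
[{[P]}] => [{[PP]}]   [P -> P P]
[{[PP]}] => [{[[P]P]}]   [P -> [ P ]]
[{[[P]P]}] => [{[[[P]]P]}]   [P -> [ P ]]
[{[[[P]]P]}] => [{[[[PP]]P]}]   [P -> P P]
[{[[[PP]]P]}] => [{[[[[P]P]]P]}]   [P -> [ P ]]
[{[[[[P]P]]P]}] => [{[[[[[P]]P]]P]}]   [P -> [ P ]]
[{[[[[[P]]P]]P]}] => [{[[[[[[]]]P]]P]}]   [P -> [ ]]
[{[[[[[[]]]P]]P]}] => [{[[[[[[]]]S]]P]}]   [P -> S]
[{[[[[[[]]]S]]P]}] => [{[[[[[[]]]{}]]P]}]   [S -> { }]
[{[[[[[[]]]{}]]P]}] => [{[[[[[[]]]{}]][]]}]   [P -> [ ]]

P=>[P]=>[S]=>[{P}]=>[{[P]}]=>[{[PP]}]=>[{[[P]P]}]=>[{[[[P]]P]}]=>[{[[[PP]]P]}]=>[{[[[[P]P]]P]}]=>[{[[[[[P]]P]]P]}]=>[{[[[[[[]]]P]]P]}]=>[{[[[[[[]]]S]]P]}]=>[{[[[[[[]]]{}]]P]}]=>[{[[[[[[]]]{}]][]]}]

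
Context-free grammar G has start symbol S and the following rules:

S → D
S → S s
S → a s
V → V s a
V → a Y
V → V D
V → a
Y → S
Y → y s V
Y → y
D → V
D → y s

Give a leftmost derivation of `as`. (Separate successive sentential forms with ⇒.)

S ⇒ Ss ⇒ Ds ⇒ Vs ⇒ as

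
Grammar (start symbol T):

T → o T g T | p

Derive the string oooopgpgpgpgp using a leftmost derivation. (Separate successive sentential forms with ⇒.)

T⇒oTgT⇒ooTgTgT⇒oooTgTgTgT⇒ooooTgTgTgTgT⇒oooopgTgTgTgT⇒oooopgpgTgTgT⇒oooopgpgpgTgT⇒oooopgpgpgpgT⇒oooopgpgpgpgp

T ⇒ oTgT   [T → o T g T]
oTgT ⇒ ooTgTgT   [T → o T g T]
ooTgTgT ⇒ oooTgTgTgT   [T → o T g T]
oooTgTgTgT ⇒ ooooTgTgTgTgT   [T → o T g T]
ooooTgTgTgTgT ⇒ oooopgTgTgTgT   [T → p]
oooopgTgTgTgT ⇒ oooopgpgTgTgT   [T → p]
oooopgpgTgTgT ⇒ oooopgpgpgTgT   [T → p]
oooopgpgpgTgT ⇒ oooopgpgpgpgT   [T → p]
oooopgpgpgpgT ⇒ oooopgpgpgpgp   [T → p]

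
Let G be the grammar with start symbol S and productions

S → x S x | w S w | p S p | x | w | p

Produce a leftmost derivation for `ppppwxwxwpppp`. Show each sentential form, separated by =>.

S => pSp   [S → p S p]
pSp => ppSpp   [S → p S p]
ppSpp => pppSppp   [S → p S p]
pppSppp => ppppSpppp   [S → p S p]
ppppSpppp => ppppwSwpppp   [S → w S w]
ppppwSwpppp => ppppwxSxwpppp   [S → x S x]
ppppwxSxwpppp => ppppwxwxwpppp   [S → w]

S=>pSp=>ppSpp=>pppSppp=>ppppSpppp=>ppppwSwpppp=>ppppwxSxwpppp=>ppppwxwxwpppp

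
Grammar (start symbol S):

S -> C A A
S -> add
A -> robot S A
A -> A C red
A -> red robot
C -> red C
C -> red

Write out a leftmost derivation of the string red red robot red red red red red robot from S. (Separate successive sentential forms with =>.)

S => C A A => red A A => red A C red A => red A C red C red A => red red robot C red C red A => red red robot red red C red A => red red robot red red red red A => red red robot red red red red red robot

S => C A A   [S -> C A A]
C A A => red A A   [C -> red]
red A A => red A C red A   [A -> A C red]
red A C red A => red A C red C red A   [A -> A C red]
red A C red C red A => red red robot C red C red A   [A -> red robot]
red red robot C red C red A => red red robot red red C red A   [C -> red]
red red robot red red C red A => red red robot red red red red A   [C -> red]
red red robot red red red red A => red red robot red red red red red robot   [A -> red robot]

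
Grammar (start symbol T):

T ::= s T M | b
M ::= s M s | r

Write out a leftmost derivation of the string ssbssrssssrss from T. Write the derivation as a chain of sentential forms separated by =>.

T => sTM => ssTMM => ssbMM => ssbsMsM => ssbssMssM => ssbssrssM => ssbssrsssMs => ssbssrssssMss => ssbssrssssrss

T => sTM   [T ::= s T M]
sTM => ssTMM   [T ::= s T M]
ssTMM => ssbMM   [T ::= b]
ssbMM => ssbsMsM   [M ::= s M s]
ssbsMsM => ssbssMssM   [M ::= s M s]
ssbssMssM => ssbssrssM   [M ::= r]
ssbssrssM => ssbssrsssMs   [M ::= s M s]
ssbssrsssMs => ssbssrssssMss   [M ::= s M s]
ssbssrssssMss => ssbssrssssrss   [M ::= r]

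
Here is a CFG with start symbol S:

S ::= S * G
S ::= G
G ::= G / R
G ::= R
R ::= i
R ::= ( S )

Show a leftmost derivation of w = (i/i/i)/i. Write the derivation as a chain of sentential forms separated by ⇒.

S ⇒ G ⇒ G/R ⇒ R/R ⇒ (S)/R ⇒ (G)/R ⇒ (G/R)/R ⇒ (G/R/R)/R ⇒ (R/R/R)/R ⇒ (i/R/R)/R ⇒ (i/i/R)/R ⇒ (i/i/i)/R ⇒ (i/i/i)/i

S ⇒ G   [S ::= G]
G ⇒ G/R   [G ::= G / R]
G/R ⇒ R/R   [G ::= R]
R/R ⇒ (S)/R   [R ::= ( S )]
(S)/R ⇒ (G)/R   [S ::= G]
(G)/R ⇒ (G/R)/R   [G ::= G / R]
(G/R)/R ⇒ (G/R/R)/R   [G ::= G / R]
(G/R/R)/R ⇒ (R/R/R)/R   [G ::= R]
(R/R/R)/R ⇒ (i/R/R)/R   [R ::= i]
(i/R/R)/R ⇒ (i/i/R)/R   [R ::= i]
(i/i/R)/R ⇒ (i/i/i)/R   [R ::= i]
(i/i/i)/R ⇒ (i/i/i)/i   [R ::= i]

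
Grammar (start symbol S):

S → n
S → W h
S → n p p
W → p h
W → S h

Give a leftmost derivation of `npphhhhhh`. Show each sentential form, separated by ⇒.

S ⇒ Wh   [S → W h]
Wh ⇒ Shh   [W → S h]
Shh ⇒ Whhh   [S → W h]
Whhh ⇒ Shhhh   [W → S h]
Shhhh ⇒ Whhhhh   [S → W h]
Whhhhh ⇒ Shhhhhh   [W → S h]
Shhhhhh ⇒ npphhhhhh   [S → n p p]

S⇒Wh⇒Shh⇒Whhh⇒Shhhh⇒Whhhhh⇒Shhhhhh⇒npphhhhhh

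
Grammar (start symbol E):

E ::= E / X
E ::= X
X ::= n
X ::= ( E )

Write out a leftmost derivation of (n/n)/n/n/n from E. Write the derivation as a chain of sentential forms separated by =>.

E => E/X => E/X/X => E/X/X/X => X/X/X/X => (E)/X/X/X => (E/X)/X/X/X => (X/X)/X/X/X => (n/X)/X/X/X => (n/n)/X/X/X => (n/n)/n/X/X => (n/n)/n/n/X => (n/n)/n/n/n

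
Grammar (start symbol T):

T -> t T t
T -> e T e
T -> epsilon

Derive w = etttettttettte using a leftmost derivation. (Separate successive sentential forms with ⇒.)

T⇒eTe⇒etTte⇒ettTtte⇒etttTttte⇒ettteTettte⇒etttetTtettte⇒etttettTttettte⇒etttettttettte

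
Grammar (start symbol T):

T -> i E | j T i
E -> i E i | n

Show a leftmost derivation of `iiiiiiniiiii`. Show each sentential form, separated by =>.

T => iE   [T -> i E]
iE => iiEi   [E -> i E i]
iiEi => iiiEii   [E -> i E i]
iiiEii => iiiiEiii   [E -> i E i]
iiiiEiii => iiiiiEiiii   [E -> i E i]
iiiiiEiiii => iiiiiiEiiiii   [E -> i E i]
iiiiiiEiiiii => iiiiiiniiiii   [E -> n]

T => iE => iiEi => iiiEii => iiiiEiii => iiiiiEiiii => iiiiiiEiiiii => iiiiiiniiiii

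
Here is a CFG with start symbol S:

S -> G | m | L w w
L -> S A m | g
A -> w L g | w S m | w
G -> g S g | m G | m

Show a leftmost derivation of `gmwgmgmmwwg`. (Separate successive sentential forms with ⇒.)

S⇒G⇒gSg⇒gLwwg⇒gSAmwwg⇒gGAmwwg⇒gmAmwwg⇒gmwSmmwwg⇒gmwGmmwwg⇒gmwgSgmmwwg⇒gmwgmgmmwwg

S ⇒ G   [S -> G]
G ⇒ gSg   [G -> g S g]
gSg ⇒ gLwwg   [S -> L w w]
gLwwg ⇒ gSAmwwg   [L -> S A m]
gSAmwwg ⇒ gGAmwwg   [S -> G]
gGAmwwg ⇒ gmAmwwg   [G -> m]
gmAmwwg ⇒ gmwSmmwwg   [A -> w S m]
gmwSmmwwg ⇒ gmwGmmwwg   [S -> G]
gmwGmmwwg ⇒ gmwgSgmmwwg   [G -> g S g]
gmwgSgmmwwg ⇒ gmwgmgmmwwg   [S -> m]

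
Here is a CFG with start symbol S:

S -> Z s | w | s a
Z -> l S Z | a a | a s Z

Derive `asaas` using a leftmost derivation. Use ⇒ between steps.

S ⇒ Zs ⇒ asZs ⇒ asaas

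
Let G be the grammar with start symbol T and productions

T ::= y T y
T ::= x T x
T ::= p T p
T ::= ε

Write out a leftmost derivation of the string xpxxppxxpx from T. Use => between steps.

T => xTx => xpTpx => xpxTxpx => xpxxTxxpx => xpxxpTpxxpx => xpxxppxxpx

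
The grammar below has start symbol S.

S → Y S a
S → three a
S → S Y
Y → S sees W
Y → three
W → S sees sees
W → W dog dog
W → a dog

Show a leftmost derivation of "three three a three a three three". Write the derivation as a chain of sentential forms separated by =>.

S => S Y => S Y Y => Y S a Y Y => three S a Y Y => three S Y a Y Y => three three a Y a Y Y => three three a three a Y Y => three three a three a three Y => three three a three a three three

S => S Y   [S → S Y]
S Y => S Y Y   [S → S Y]
S Y Y => Y S a Y Y   [S → Y S a]
Y S a Y Y => three S a Y Y   [Y → three]
three S a Y Y => three S Y a Y Y   [S → S Y]
three S Y a Y Y => three three a Y a Y Y   [S → three a]
three three a Y a Y Y => three three a three a Y Y   [Y → three]
three three a three a Y Y => three three a three a three Y   [Y → three]
three three a three a three Y => three three a three a three three   [Y → three]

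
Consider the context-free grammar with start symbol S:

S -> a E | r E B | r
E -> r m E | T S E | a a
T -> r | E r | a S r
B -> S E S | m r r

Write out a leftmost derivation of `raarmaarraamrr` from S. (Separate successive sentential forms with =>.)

S => rEB   [S -> r E B]
rEB => rTSEB   [E -> T S E]
rTSEB => raSrSEB   [T -> a S r]
raSrSEB => raaErSEB   [S -> a E]
raaErSEB => raarmErSEB   [E -> r m E]
raarmErSEB => raarmaarSEB   [E -> a a]
raarmaarSEB => raarmaarrEB   [S -> r]
raarmaarrEB => raarmaarraaB   [E -> a a]
raarmaarraaB => raarmaarraamrr   [B -> m r r]

S=>rEB=>rTSEB=>raSrSEB=>raaErSEB=>raarmErSEB=>raarmaarSEB=>raarmaarrEB=>raarmaarraaB=>raarmaarraamrr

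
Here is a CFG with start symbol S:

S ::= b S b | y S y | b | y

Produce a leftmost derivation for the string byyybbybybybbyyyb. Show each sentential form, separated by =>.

S => bSb => bySyb => byySyyb => byyySyyyb => byyybSbyyyb => byyybbSbbyyyb => byyybbySybbyyyb => byyybbybSbybbyyyb => byyybbybybybbyyyb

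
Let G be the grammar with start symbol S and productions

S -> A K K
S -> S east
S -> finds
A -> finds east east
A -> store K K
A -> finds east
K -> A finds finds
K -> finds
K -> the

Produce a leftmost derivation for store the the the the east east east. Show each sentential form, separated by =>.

S => S east   [S -> S east]
S east => S east east   [S -> S east]
S east east => S east east east   [S -> S east]
S east east east => A K K east east east   [S -> A K K]
A K K east east east => store K K K K east east east   [A -> store K K]
store K K K K east east east => store the K K K east east east   [K -> the]
store the K K K east east east => store the the K K east east east   [K -> the]
store the the K K east east east => store the the the K east east east   [K -> the]
store the the the K east east east => store the the the the east east east   [K -> the]

S => S east => S east east => S east east east => A K K east east east => store K K K K east east east => store the K K K east east east => store the the K K east east east => store the the the K east east east => store the the the the east east east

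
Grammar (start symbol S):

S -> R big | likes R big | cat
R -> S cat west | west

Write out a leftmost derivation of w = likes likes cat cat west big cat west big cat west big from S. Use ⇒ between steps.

S ⇒ R big ⇒ S cat west big ⇒ likes R big cat west big ⇒ likes S cat west big cat west big ⇒ likes likes R big cat west big cat west big ⇒ likes likes S cat west big cat west big cat west big ⇒ likes likes cat cat west big cat west big cat west big

S ⇒ R big   [S -> R big]
R big ⇒ S cat west big   [R -> S cat west]
S cat west big ⇒ likes R big cat west big   [S -> likes R big]
likes R big cat west big ⇒ likes S cat west big cat west big   [R -> S cat west]
likes S cat west big cat west big ⇒ likes likes R big cat west big cat west big   [S -> likes R big]
likes likes R big cat west big cat west big ⇒ likes likes S cat west big cat west big cat west big   [R -> S cat west]
likes likes S cat west big cat west big cat west big ⇒ likes likes cat cat west big cat west big cat west big   [S -> cat]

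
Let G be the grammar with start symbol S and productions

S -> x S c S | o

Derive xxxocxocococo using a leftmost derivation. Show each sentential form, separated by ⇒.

S ⇒ xScS   [S -> x S c S]
xScS ⇒ xxScScS   [S -> x S c S]
xxScScS ⇒ xxxScScScS   [S -> x S c S]
xxxScScScS ⇒ xxxocScScS   [S -> o]
xxxocScScS ⇒ xxxocxScScScS   [S -> x S c S]
xxxocxScScScS ⇒ xxxocxocScScS   [S -> o]
xxxocxocScScS ⇒ xxxocxococScS   [S -> o]
xxxocxococScS ⇒ xxxocxocococS   [S -> o]
xxxocxocococS ⇒ xxxocxocococo   [S -> o]

S ⇒ xScS ⇒ xxScScS ⇒ xxxScScScS ⇒ xxxocScScS ⇒ xxxocxScScScS ⇒ xxxocxocScScS ⇒ xxxocxococScS ⇒ xxxocxocococS ⇒ xxxocxocococo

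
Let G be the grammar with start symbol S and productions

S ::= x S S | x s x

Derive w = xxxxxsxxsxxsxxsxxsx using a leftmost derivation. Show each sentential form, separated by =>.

S=>xSS=>xxSSS=>xxxSSSS=>xxxxSSSSS=>xxxxxsxSSSS=>xxxxxsxxsxSSS=>xxxxxsxxsxxsxSS=>xxxxxsxxsxxsxxsxS=>xxxxxsxxsxxsxxsxxsx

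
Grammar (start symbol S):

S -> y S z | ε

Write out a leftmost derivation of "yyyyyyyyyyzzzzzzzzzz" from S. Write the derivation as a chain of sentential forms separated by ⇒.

S ⇒ ySz ⇒ yySzz ⇒ yyySzzz ⇒ yyyySzzzz ⇒ yyyyySzzzzz ⇒ yyyyyySzzzzzz ⇒ yyyyyyySzzzzzzz ⇒ yyyyyyyySzzzzzzzz ⇒ yyyyyyyyySzzzzzzzzz ⇒ yyyyyyyyyySzzzzzzzzzz ⇒ yyyyyyyyyyzzzzzzzzzz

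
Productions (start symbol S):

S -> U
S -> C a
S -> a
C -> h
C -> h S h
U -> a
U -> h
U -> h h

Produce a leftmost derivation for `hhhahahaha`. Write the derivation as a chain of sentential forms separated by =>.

S=>Ca=>hSha=>hCaha=>hhShaha=>hhCahaha=>hhhShahaha=>hhhahahaha

S => Ca   [S -> C a]
Ca => hSha   [C -> h S h]
hSha => hCaha   [S -> C a]
hCaha => hhShaha   [C -> h S h]
hhShaha => hhCahaha   [S -> C a]
hhCahaha => hhhShahaha   [C -> h S h]
hhhShahaha => hhhahahaha   [S -> a]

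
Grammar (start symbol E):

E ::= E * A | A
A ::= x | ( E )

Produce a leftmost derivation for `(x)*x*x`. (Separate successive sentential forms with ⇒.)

E ⇒ E*A   [E ::= E * A]
E*A ⇒ E*A*A   [E ::= E * A]
E*A*A ⇒ A*A*A   [E ::= A]
A*A*A ⇒ (E)*A*A   [A ::= ( E )]
(E)*A*A ⇒ (A)*A*A   [E ::= A]
(A)*A*A ⇒ (x)*A*A   [A ::= x]
(x)*A*A ⇒ (x)*x*A   [A ::= x]
(x)*x*A ⇒ (x)*x*x   [A ::= x]

E ⇒ E*A ⇒ E*A*A ⇒ A*A*A ⇒ (E)*A*A ⇒ (A)*A*A ⇒ (x)*A*A ⇒ (x)*x*A ⇒ (x)*x*x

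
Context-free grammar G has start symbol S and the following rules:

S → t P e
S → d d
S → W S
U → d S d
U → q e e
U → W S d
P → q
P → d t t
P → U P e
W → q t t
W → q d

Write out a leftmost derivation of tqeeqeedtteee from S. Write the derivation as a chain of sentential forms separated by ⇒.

S⇒tPe⇒tUPee⇒tqeePee⇒tqeeUPeee⇒tqeeqeePeee⇒tqeeqeedtteee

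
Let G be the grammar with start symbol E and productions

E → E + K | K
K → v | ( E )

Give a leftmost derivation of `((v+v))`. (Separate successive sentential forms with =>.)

E => K   [E → K]
K => (E)   [K → ( E )]
(E) => (K)   [E → K]
(K) => ((E))   [K → ( E )]
((E)) => ((E+K))   [E → E + K]
((E+K)) => ((K+K))   [E → K]
((K+K)) => ((v+K))   [K → v]
((v+K)) => ((v+v))   [K → v]

E=>K=>(E)=>(K)=>((E))=>((E+K))=>((K+K))=>((v+K))=>((v+v))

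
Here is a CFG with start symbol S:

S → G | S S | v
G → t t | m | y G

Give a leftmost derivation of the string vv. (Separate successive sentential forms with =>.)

S=>SS=>vS=>vv

S => SS   [S → S S]
SS => vS   [S → v]
vS => vv   [S → v]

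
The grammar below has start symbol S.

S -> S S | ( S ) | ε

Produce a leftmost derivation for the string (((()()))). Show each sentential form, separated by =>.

S => (S)   [S -> ( S )]
(S) => ((S))   [S -> ( S )]
((S)) => (((S)))   [S -> ( S )]
(((S))) => (((SS)))   [S -> S S]
(((SS))) => (((SSS)))   [S -> S S]
(((SSS))) => ((((S)SS)))   [S -> ( S )]
((((S)SS))) => (((()SS)))   [S -> ε]
(((()SS))) => (((()(S)S)))   [S -> ( S )]
(((()(S)S))) => (((()()S)))   [S -> ε]
(((()()S))) => (((()())))   [S -> ε]

S=>(S)=>((S))=>(((S)))=>(((SS)))=>(((SSS)))=>((((S)SS)))=>(((()SS)))=>(((()(S)S)))=>(((()()S)))=>(((()())))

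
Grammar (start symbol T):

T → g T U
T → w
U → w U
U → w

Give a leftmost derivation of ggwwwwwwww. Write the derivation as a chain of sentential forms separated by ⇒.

T⇒gTU⇒ggTUU⇒ggwUU⇒ggwwUU⇒ggwwwUU⇒ggwwwwUU⇒ggwwwwwU⇒ggwwwwwwU⇒ggwwwwwwwU⇒ggwwwwwwww

T ⇒ gTU   [T → g T U]
gTU ⇒ ggTUU   [T → g T U]
ggTUU ⇒ ggwUU   [T → w]
ggwUU ⇒ ggwwUU   [U → w U]
ggwwUU ⇒ ggwwwUU   [U → w U]
ggwwwUU ⇒ ggwwwwUU   [U → w U]
ggwwwwUU ⇒ ggwwwwwU   [U → w]
ggwwwwwU ⇒ ggwwwwwwU   [U → w U]
ggwwwwwwU ⇒ ggwwwwwwwU   [U → w U]
ggwwwwwwwU ⇒ ggwwwwwwww   [U → w]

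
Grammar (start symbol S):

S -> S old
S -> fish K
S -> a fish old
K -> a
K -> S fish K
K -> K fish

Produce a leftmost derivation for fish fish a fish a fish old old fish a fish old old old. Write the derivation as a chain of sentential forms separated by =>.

S => S old   [S -> S old]
S old => S old old   [S -> S old]
S old old => S old old old   [S -> S old]
S old old old => fish K old old old   [S -> fish K]
fish K old old old => fish K fish old old old   [K -> K fish]
fish K fish old old old => fish S fish K fish old old old   [K -> S fish K]
fish S fish K fish old old old => fish fish K fish K fish old old old   [S -> fish K]
fish fish K fish K fish old old old => fish fish a fish K fish old old old   [K -> a]
fish fish a fish K fish old old old => fish fish a fish S fish K fish old old old   [K -> S fish K]
fish fish a fish S fish K fish old old old => fish fish a fish S old fish K fish old old old   [S -> S old]
fish fish a fish S old fish K fish old old old => fish fish a fish a fish old old fish K fish old old old   [S -> a fish old]
fish fish a fish a fish old old fish K fish old old old => fish fish a fish a fish old old fish a fish old old old   [K -> a]

S => S old => S old old => S old old old => fish K old old old => fish K fish old old old => fish S fish K fish old old old => fish fish K fish K fish old old old => fish fish a fish K fish old old old => fish fish a fish S fish K fish old old old => fish fish a fish S old fish K fish old old old => fish fish a fish a fish old old fish K fish old old old => fish fish a fish a fish old old fish a fish old old old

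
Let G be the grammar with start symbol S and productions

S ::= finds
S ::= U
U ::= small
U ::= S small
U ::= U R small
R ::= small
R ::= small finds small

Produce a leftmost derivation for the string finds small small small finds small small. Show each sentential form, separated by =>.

S => U => U R small => S small R small => U small R small => S small small R small => finds small small R small => finds small small small finds small small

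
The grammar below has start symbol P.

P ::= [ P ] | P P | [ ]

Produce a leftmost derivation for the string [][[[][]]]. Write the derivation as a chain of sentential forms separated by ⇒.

P ⇒ PP   [P ::= P P]
PP ⇒ []P   [P ::= [ ]]
[]P ⇒ [][P]   [P ::= [ P ]]
[][P] ⇒ [][[P]]   [P ::= [ P ]]
[][[P]] ⇒ [][[PP]]   [P ::= P P]
[][[PP]] ⇒ [][[[]P]]   [P ::= [ ]]
[][[[]P]] ⇒ [][[[][]]]   [P ::= [ ]]

P ⇒ PP ⇒ []P ⇒ [][P] ⇒ [][[P]] ⇒ [][[PP]] ⇒ [][[[]P]] ⇒ [][[[][]]]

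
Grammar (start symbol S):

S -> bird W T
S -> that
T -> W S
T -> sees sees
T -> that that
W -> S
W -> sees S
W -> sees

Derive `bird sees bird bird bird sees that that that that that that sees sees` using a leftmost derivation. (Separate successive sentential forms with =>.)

S => bird W T   [S -> bird W T]
bird W T => bird sees S T   [W -> sees S]
bird sees S T => bird sees bird W T T   [S -> bird W T]
bird sees bird W T T => bird sees bird S T T   [W -> S]
bird sees bird S T T => bird sees bird bird W T T T   [S -> bird W T]
bird sees bird bird W T T T => bird sees bird bird S T T T   [W -> S]
bird sees bird bird S T T T => bird sees bird bird bird W T T T T   [S -> bird W T]
bird sees bird bird bird W T T T T => bird sees bird bird bird sees T T T T   [W -> sees]
bird sees bird bird bird sees T T T T => bird sees bird bird bird sees that that T T T   [T -> that that]
bird sees bird bird bird sees that that T T T => bird sees bird bird bird sees that that that that T T   [T -> that that]
bird sees bird bird bird sees that that that that T T => bird sees bird bird bird sees that that that that that that T   [T -> that that]
bird sees bird bird bird sees that that that that that that T => bird sees bird bird bird sees that that that that that that sees sees   [T -> sees sees]

S => bird W T => bird sees S T => bird sees bird W T T => bird sees bird S T T => bird sees bird bird W T T T => bird sees bird bird S T T T => bird sees bird bird bird W T T T T => bird sees bird bird bird sees T T T T => bird sees bird bird bird sees that that T T T => bird sees bird bird bird sees that that that that T T => bird sees bird bird bird sees that that that that that that T => bird sees bird bird bird sees that that that that that that sees sees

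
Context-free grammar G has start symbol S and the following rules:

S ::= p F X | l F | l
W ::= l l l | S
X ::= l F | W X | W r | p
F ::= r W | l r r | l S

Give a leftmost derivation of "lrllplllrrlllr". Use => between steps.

S => lF   [S ::= l F]
lF => lrW   [F ::= r W]
lrW => lrS   [W ::= S]
lrS => lrlF   [S ::= l F]
lrlF => lrllS   [F ::= l S]
lrllS => lrllpFX   [S ::= p F X]
lrllpFX => lrllplSX   [F ::= l S]
lrllplSX => lrllpllFX   [S ::= l F]
lrllpllFX => lrllplllrrX   [F ::= l r r]
lrllplllrrX => lrllplllrrWr   [X ::= W r]
lrllplllrrWr => lrllplllrrlllr   [W ::= l l l]

S => lF => lrW => lrS => lrlF => lrllS => lrllpFX => lrllplSX => lrllpllFX => lrllplllrrX => lrllplllrrWr => lrllplllrrlllr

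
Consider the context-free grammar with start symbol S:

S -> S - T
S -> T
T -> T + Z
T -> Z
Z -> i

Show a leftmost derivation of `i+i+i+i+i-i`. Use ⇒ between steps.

S ⇒ S-T ⇒ T-T ⇒ T+Z-T ⇒ T+Z+Z-T ⇒ T+Z+Z+Z-T ⇒ T+Z+Z+Z+Z-T ⇒ Z+Z+Z+Z+Z-T ⇒ i+Z+Z+Z+Z-T ⇒ i+i+Z+Z+Z-T ⇒ i+i+i+Z+Z-T ⇒ i+i+i+i+Z-T ⇒ i+i+i+i+i-T ⇒ i+i+i+i+i-Z ⇒ i+i+i+i+i-i

S ⇒ S-T   [S -> S - T]
S-T ⇒ T-T   [S -> T]
T-T ⇒ T+Z-T   [T -> T + Z]
T+Z-T ⇒ T+Z+Z-T   [T -> T + Z]
T+Z+Z-T ⇒ T+Z+Z+Z-T   [T -> T + Z]
T+Z+Z+Z-T ⇒ T+Z+Z+Z+Z-T   [T -> T + Z]
T+Z+Z+Z+Z-T ⇒ Z+Z+Z+Z+Z-T   [T -> Z]
Z+Z+Z+Z+Z-T ⇒ i+Z+Z+Z+Z-T   [Z -> i]
i+Z+Z+Z+Z-T ⇒ i+i+Z+Z+Z-T   [Z -> i]
i+i+Z+Z+Z-T ⇒ i+i+i+Z+Z-T   [Z -> i]
i+i+i+Z+Z-T ⇒ i+i+i+i+Z-T   [Z -> i]
i+i+i+i+Z-T ⇒ i+i+i+i+i-T   [Z -> i]
i+i+i+i+i-T ⇒ i+i+i+i+i-Z   [T -> Z]
i+i+i+i+i-Z ⇒ i+i+i+i+i-i   [Z -> i]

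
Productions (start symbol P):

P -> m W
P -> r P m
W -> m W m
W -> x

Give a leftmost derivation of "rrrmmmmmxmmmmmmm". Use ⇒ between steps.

P ⇒ rPm   [P -> r P m]
rPm ⇒ rrPmm   [P -> r P m]
rrPmm ⇒ rrrPmmm   [P -> r P m]
rrrPmmm ⇒ rrrmWmmm   [P -> m W]
rrrmWmmm ⇒ rrrmmWmmmm   [W -> m W m]
rrrmmWmmmm ⇒ rrrmmmWmmmmm   [W -> m W m]
rrrmmmWmmmmm ⇒ rrrmmmmWmmmmmm   [W -> m W m]
rrrmmmmWmmmmmm ⇒ rrrmmmmmWmmmmmmm   [W -> m W m]
rrrmmmmmWmmmmmmm ⇒ rrrmmmmmxmmmmmmm   [W -> x]

P⇒rPm⇒rrPmm⇒rrrPmmm⇒rrrmWmmm⇒rrrmmWmmmm⇒rrrmmmWmmmmm⇒rrrmmmmWmmmmmm⇒rrrmmmmmWmmmmmmm⇒rrrmmmmmxmmmmmmm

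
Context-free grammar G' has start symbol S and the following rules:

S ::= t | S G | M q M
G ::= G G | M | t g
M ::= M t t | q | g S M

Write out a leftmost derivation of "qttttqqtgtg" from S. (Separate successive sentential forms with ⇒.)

S ⇒ SG ⇒ SGG ⇒ MqMGG ⇒ MttqMGG ⇒ MttttqMGG ⇒ qttttqMGG ⇒ qttttqqGG ⇒ qttttqqtgG ⇒ qttttqqtgtg

S ⇒ SG   [S ::= S G]
SG ⇒ SGG   [S ::= S G]
SGG ⇒ MqMGG   [S ::= M q M]
MqMGG ⇒ MttqMGG   [M ::= M t t]
MttqMGG ⇒ MttttqMGG   [M ::= M t t]
MttttqMGG ⇒ qttttqMGG   [M ::= q]
qttttqMGG ⇒ qttttqqGG   [M ::= q]
qttttqqGG ⇒ qttttqqtgG   [G ::= t g]
qttttqqtgG ⇒ qttttqqtgtg   [G ::= t g]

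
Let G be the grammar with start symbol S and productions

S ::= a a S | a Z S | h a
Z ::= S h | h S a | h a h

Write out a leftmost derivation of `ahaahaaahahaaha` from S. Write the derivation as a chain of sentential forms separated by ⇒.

S ⇒ aZS   [S ::= a Z S]
aZS ⇒ ahSaS   [Z ::= h S a]
ahSaS ⇒ ahaaSaS   [S ::= a a S]
ahaaSaS ⇒ ahaahaaS   [S ::= h a]
ahaahaaS ⇒ ahaahaaaZS   [S ::= a Z S]
ahaahaaaZS ⇒ ahaahaaahahS   [Z ::= h a h]
ahaahaaahahS ⇒ ahaahaaahahaaS   [S ::= a a S]
ahaahaaahahaaS ⇒ ahaahaaahahaaha   [S ::= h a]

S ⇒ aZS ⇒ ahSaS ⇒ ahaaSaS ⇒ ahaahaaS ⇒ ahaahaaaZS ⇒ ahaahaaahahS ⇒ ahaahaaahahaaS ⇒ ahaahaaahahaaha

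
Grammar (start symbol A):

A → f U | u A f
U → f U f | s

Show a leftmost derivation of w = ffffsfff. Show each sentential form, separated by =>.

A => fU => ffUf => fffUff => ffffUfff => ffffsfff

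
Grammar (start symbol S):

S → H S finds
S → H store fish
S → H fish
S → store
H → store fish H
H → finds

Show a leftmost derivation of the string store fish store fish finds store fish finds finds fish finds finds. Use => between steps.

S => H S finds => store fish H S finds => store fish store fish H S finds => store fish store fish finds S finds => store fish store fish finds H S finds finds => store fish store fish finds store fish H S finds finds => store fish store fish finds store fish finds S finds finds => store fish store fish finds store fish finds H fish finds finds => store fish store fish finds store fish finds finds fish finds finds

S => H S finds   [S → H S finds]
H S finds => store fish H S finds   [H → store fish H]
store fish H S finds => store fish store fish H S finds   [H → store fish H]
store fish store fish H S finds => store fish store fish finds S finds   [H → finds]
store fish store fish finds S finds => store fish store fish finds H S finds finds   [S → H S finds]
store fish store fish finds H S finds finds => store fish store fish finds store fish H S finds finds   [H → store fish H]
store fish store fish finds store fish H S finds finds => store fish store fish finds store fish finds S finds finds   [H → finds]
store fish store fish finds store fish finds S finds finds => store fish store fish finds store fish finds H fish finds finds   [S → H fish]
store fish store fish finds store fish finds H fish finds finds => store fish store fish finds store fish finds finds fish finds finds   [H → finds]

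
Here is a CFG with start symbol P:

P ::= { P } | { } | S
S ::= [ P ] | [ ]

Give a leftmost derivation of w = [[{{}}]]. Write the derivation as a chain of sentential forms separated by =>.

P => S => [P] => [S] => [[P]] => [[{P}]] => [[{{}}]]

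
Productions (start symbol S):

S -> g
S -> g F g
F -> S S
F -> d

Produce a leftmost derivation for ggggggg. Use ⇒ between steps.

S ⇒ gFg ⇒ gSSg ⇒ ggSg ⇒ gggFgg ⇒ gggSSgg ⇒ ggggSgg ⇒ ggggggg

S ⇒ gFg   [S -> g F g]
gFg ⇒ gSSg   [F -> S S]
gSSg ⇒ ggSg   [S -> g]
ggSg ⇒ gggFgg   [S -> g F g]
gggFgg ⇒ gggSSgg   [F -> S S]
gggSSgg ⇒ ggggSgg   [S -> g]
ggggSgg ⇒ ggggggg   [S -> g]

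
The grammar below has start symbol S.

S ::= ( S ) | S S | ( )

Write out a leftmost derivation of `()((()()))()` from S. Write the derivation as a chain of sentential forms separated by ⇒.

S ⇒ SS ⇒ SSS ⇒ ()SS ⇒ ()(S)S ⇒ ()((S))S ⇒ ()((SS))S ⇒ ()((()S))S ⇒ ()((()()))S ⇒ ()((()()))()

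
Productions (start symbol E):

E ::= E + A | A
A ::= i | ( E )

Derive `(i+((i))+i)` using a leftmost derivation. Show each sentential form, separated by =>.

E => A   [E ::= A]
A => (E)   [A ::= ( E )]
(E) => (E+A)   [E ::= E + A]
(E+A) => (E+A+A)   [E ::= E + A]
(E+A+A) => (A+A+A)   [E ::= A]
(A+A+A) => (i+A+A)   [A ::= i]
(i+A+A) => (i+(E)+A)   [A ::= ( E )]
(i+(E)+A) => (i+(A)+A)   [E ::= A]
(i+(A)+A) => (i+((E))+A)   [A ::= ( E )]
(i+((E))+A) => (i+((A))+A)   [E ::= A]
(i+((A))+A) => (i+((i))+A)   [A ::= i]
(i+((i))+A) => (i+((i))+i)   [A ::= i]

E => A => (E) => (E+A) => (E+A+A) => (A+A+A) => (i+A+A) => (i+(E)+A) => (i+(A)+A) => (i+((E))+A) => (i+((A))+A) => (i+((i))+A) => (i+((i))+i)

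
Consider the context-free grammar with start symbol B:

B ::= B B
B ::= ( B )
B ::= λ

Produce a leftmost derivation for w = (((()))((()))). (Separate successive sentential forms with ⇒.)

B⇒BB⇒(B)B⇒(BB)B⇒((B)B)B⇒(((B))B)B⇒((((B)))B)B⇒(((()))B)B⇒(((()))(B))B⇒(((()))((B)))B⇒(((()))(((B))))B⇒(((()))((())))B⇒(((()))((())))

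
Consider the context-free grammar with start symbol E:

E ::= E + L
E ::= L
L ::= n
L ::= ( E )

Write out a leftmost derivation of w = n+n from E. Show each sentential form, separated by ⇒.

E ⇒ E+L ⇒ L+L ⇒ n+L ⇒ n+n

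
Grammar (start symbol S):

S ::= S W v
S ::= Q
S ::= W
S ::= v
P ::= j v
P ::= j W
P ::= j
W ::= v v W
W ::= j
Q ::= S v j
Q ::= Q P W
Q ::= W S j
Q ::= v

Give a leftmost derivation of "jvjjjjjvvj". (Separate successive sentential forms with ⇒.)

S⇒Q⇒Svj⇒SWvvj⇒QWvvj⇒QPWWvvj⇒WSjPWWvvj⇒jSjPWWvvj⇒jvjPWWvvj⇒jvjjWWWvvj⇒jvjjjWWvvj⇒jvjjjjWvvj⇒jvjjjjjvvj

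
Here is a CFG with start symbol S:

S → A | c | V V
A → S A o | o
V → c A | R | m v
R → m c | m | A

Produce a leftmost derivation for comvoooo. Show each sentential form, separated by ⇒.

S ⇒ A ⇒ SAo ⇒ AAo ⇒ SAoAo ⇒ VVAoAo ⇒ cAVAoAo ⇒ coVAoAo ⇒ comvAoAo ⇒ comvooAo ⇒ comvoooo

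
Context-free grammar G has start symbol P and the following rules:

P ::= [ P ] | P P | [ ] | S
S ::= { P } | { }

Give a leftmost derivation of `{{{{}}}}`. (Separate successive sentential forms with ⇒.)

P ⇒ S   [P ::= S]
S ⇒ {P}   [S ::= { P }]
{P} ⇒ {S}   [P ::= S]
{S} ⇒ {{P}}   [S ::= { P }]
{{P}} ⇒ {{S}}   [P ::= S]
{{S}} ⇒ {{{P}}}   [S ::= { P }]
{{{P}}} ⇒ {{{S}}}   [P ::= S]
{{{S}}} ⇒ {{{{}}}}   [S ::= { }]

P ⇒ S ⇒ {P} ⇒ {S} ⇒ {{P}} ⇒ {{S}} ⇒ {{{P}}} ⇒ {{{S}}} ⇒ {{{{}}}}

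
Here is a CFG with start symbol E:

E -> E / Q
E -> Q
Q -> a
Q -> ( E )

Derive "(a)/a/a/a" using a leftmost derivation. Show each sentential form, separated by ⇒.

E ⇒ E/Q ⇒ E/Q/Q ⇒ E/Q/Q/Q ⇒ Q/Q/Q/Q ⇒ (E)/Q/Q/Q ⇒ (Q)/Q/Q/Q ⇒ (a)/Q/Q/Q ⇒ (a)/a/Q/Q ⇒ (a)/a/a/Q ⇒ (a)/a/a/a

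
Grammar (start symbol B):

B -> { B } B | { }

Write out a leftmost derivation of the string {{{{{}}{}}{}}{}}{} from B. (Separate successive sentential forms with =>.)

B => {B}B => {{B}B}B => {{{B}B}B}B => {{{{B}B}B}B}B => {{{{{}}B}B}B}B => {{{{{}}{}}B}B}B => {{{{{}}{}}{}}B}B => {{{{{}}{}}{}}{}}B => {{{{{}}{}}{}}{}}{}

B => {B}B   [B -> { B } B]
{B}B => {{B}B}B   [B -> { B } B]
{{B}B}B => {{{B}B}B}B   [B -> { B } B]
{{{B}B}B}B => {{{{B}B}B}B}B   [B -> { B } B]
{{{{B}B}B}B}B => {{{{{}}B}B}B}B   [B -> { }]
{{{{{}}B}B}B}B => {{{{{}}{}}B}B}B   [B -> { }]
{{{{{}}{}}B}B}B => {{{{{}}{}}{}}B}B   [B -> { }]
{{{{{}}{}}{}}B}B => {{{{{}}{}}{}}{}}B   [B -> { }]
{{{{{}}{}}{}}{}}B => {{{{{}}{}}{}}{}}{}   [B -> { }]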